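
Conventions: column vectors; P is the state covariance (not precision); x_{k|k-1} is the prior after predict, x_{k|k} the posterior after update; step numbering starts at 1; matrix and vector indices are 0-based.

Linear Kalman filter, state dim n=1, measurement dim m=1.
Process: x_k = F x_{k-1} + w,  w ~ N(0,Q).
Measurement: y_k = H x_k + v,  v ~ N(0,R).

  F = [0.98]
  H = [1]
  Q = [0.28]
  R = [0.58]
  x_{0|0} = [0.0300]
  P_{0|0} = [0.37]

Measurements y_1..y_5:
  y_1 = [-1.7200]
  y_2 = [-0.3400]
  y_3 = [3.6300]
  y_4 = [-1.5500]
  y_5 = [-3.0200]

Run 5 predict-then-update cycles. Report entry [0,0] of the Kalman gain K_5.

K[0,0] = 0.4875

step 1: x^-=[0.0294]  P^-=[0.6353]  S=[1.2153]  K=[0.5228]  nu=[-1.7494]  x^+=[-0.8851]  P^+=[0.3032]
step 2: x^-=[-0.8674]  P^-=[0.5712]  S=[1.1512]  K=[0.4962]  nu=[0.5274]  x^+=[-0.6057]  P^+=[0.2878]
step 3: x^-=[-0.5936]  P^-=[0.5564]  S=[1.1364]  K=[0.4896]  nu=[4.2236]  x^+=[1.4743]  P^+=[0.2840]
step 4: x^-=[1.4448]  P^-=[0.5527]  S=[1.1327]  K=[0.4880]  nu=[-2.9948]  x^+=[-0.0165]  P^+=[0.2830]
step 5: x^-=[-0.0162]  P^-=[0.5518]  S=[1.1318]  K=[0.4875]  nu=[-3.0038]  x^+=[-1.4807]  P^+=[0.2828]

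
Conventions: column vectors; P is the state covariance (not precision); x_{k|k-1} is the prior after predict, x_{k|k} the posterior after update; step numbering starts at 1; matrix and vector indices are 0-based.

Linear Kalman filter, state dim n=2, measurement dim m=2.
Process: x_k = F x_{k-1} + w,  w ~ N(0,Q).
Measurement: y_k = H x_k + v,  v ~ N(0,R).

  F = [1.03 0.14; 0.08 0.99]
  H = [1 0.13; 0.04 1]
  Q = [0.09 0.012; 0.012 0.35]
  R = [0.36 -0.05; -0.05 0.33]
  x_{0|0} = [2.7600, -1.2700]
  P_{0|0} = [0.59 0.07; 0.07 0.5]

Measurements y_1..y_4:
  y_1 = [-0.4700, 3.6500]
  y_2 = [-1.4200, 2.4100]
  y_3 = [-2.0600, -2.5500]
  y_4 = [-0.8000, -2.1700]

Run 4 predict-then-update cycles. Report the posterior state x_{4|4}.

x_post = [-0.9782, -1.6902]

step 1: x^-=[2.6650, -1.0365]  P^-=[0.7459 0.2021; 0.2021 0.8549]  S=[1.1729 0.2941; 0.2941 1.2023]  K=[0.6498 0.0339; 0.0927 0.6951]  nu=[-3.0003, 4.5799]  x^+=[0.8707, 1.8688]  P^+=[0.2362 -0.0307; -0.0307 0.2260]
step 2: x^-=[1.1584, 1.9198]  P^-=[0.3362 0.0311; 0.0311 0.5681]  S=[0.7139 0.0686; 0.0686 0.9012]  K=[0.4753 0.0133; 0.0870 0.6252]  nu=[-2.8280, 0.4439]  x^+=[-0.1799, 1.9513]  P^+=[0.1739 -0.0263; -0.0263 0.2030]
step 3: x^-=[0.0879, 1.9174]  P^-=[0.2709 0.0273; 0.0273 0.5459]  S=[0.6472 0.0593; 0.0593 0.8785]  K=[0.4226 0.0149; 0.0954 0.6162]  nu=[-2.3972, -4.4710]  x^+=[-0.9919, -1.0664]  P^+=[0.1543 -0.0224; -0.0224 0.1995]
step 4: x^-=[-1.1709, -1.1350]  P^-=[0.2512 0.0293; 0.0293 0.5429]  S=[0.6280 0.0601; 0.0601 0.8757]  K=[0.4044 0.0172; 0.1003 0.6145]  nu=[0.5185, -0.9881]  x^+=[-0.9782, -1.6902]  P^+=[0.1474 -0.0204; -0.0204 0.1986]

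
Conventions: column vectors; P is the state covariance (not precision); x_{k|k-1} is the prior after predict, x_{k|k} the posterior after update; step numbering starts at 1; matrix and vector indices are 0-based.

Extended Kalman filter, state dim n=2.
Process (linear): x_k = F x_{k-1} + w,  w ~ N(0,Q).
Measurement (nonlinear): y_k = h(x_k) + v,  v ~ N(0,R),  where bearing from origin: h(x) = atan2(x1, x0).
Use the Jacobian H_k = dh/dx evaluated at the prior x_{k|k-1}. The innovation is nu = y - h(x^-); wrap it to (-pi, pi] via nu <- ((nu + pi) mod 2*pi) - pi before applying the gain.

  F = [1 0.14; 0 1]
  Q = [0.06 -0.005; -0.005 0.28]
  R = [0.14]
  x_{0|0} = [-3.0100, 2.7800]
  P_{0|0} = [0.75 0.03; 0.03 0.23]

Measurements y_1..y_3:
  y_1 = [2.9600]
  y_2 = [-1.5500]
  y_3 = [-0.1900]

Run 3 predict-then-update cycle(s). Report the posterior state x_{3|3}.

step 1: x^-=[-2.6208, 2.7800]  P^-=[0.8229 0.0572; 0.0572 0.5100]  H_jac=[-0.1905 -0.1795]  S=[0.1902]  K=[-0.8780; -0.5387]  nu=[0.6333]  x^+=[-3.1768, 2.4389]  P^+=[0.6763 -0.0328; -0.0328 0.4548]
step 2: x^-=[-2.8354, 2.4389]  P^-=[0.7360 0.0259; 0.0259 0.7348]  H_jac=[-0.1744 -0.2027]  S=[0.1944]  K=[-0.6872; -0.7894]  nu=[2.3020]  x^+=[-4.4172, 0.6216]  P^+=[0.6442 -0.0795; -0.0795 0.6136]
step 3: x^-=[-4.3302, 0.6216]  P^-=[0.6940 0.0014; 0.0014 0.8936]  H_jac=[-0.0325 -0.2263]  S=[0.1865]  K=[-0.1225; -1.0844]  nu=[3.0942]  x^+=[-4.7093, -2.7338]  P^+=[0.6912 -0.0234; -0.0234 0.6743]

x_post = [-4.7093, -2.7338]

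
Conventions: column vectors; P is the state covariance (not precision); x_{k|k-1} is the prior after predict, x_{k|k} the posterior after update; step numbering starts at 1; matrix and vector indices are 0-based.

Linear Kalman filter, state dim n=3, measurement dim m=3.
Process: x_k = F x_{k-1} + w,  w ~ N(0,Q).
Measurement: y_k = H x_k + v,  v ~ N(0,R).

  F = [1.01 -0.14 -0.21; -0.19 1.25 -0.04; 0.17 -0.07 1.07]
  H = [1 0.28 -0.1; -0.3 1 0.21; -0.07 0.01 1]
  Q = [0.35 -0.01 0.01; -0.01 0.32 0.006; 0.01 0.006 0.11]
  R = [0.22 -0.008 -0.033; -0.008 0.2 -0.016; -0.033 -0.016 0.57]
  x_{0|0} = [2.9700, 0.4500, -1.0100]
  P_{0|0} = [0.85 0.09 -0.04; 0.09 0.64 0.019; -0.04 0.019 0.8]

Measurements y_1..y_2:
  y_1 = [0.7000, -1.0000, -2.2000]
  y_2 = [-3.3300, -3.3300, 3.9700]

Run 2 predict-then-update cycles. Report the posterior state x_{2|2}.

step 1: x^-=[3.1488, 0.0386, -0.6073]  P^-=[1.2575 -0.1672 -0.0704; -0.1672 1.3067 -0.0575; -0.0704 -0.0575 1.0341]  S=[1.5140 -0.2088 -0.3061; -0.2088 1.7506 0.2174; -0.3061 0.2174 1.6193]  K=[0.7884 -0.2356 0.0818; 0.2290 0.8061 -0.0851; 0.0072 0.0247 0.6393]  nu=[-2.5203, 0.0336, -1.3727]  x^+=[1.0416, -0.3946, -1.5023]  P^+=[0.1788 -0.0089 0.0370; -0.0089 0.1731 -0.0713; 0.0370 -0.0713 0.3671]
step 2: x^-=[1.4228, -0.6310, -1.4028]  P^-=[0.5346 -0.0646 0.0090; -0.0646 0.6094 -0.1360; 0.0090 -0.1360 0.5606]  S=[0.7776 -0.0610 -0.1530; -0.0610 0.8627 -0.0154; -0.1530 -0.0154 1.1294]  K=[0.6585 -0.2110 0.0606; 0.1945 0.7081 -0.0750; -0.0138 -0.0165 0.4925]  nu=[-4.7164, -1.9776, 5.4787]  x^+=[-0.9333, -3.3600, 1.3936]  P^+=[0.1498 -0.0091 0.0268; -0.0091 0.1517 -0.0627; 0.0268 -0.0627 0.2840]

x_post = [-0.9333, -3.3600, 1.3936]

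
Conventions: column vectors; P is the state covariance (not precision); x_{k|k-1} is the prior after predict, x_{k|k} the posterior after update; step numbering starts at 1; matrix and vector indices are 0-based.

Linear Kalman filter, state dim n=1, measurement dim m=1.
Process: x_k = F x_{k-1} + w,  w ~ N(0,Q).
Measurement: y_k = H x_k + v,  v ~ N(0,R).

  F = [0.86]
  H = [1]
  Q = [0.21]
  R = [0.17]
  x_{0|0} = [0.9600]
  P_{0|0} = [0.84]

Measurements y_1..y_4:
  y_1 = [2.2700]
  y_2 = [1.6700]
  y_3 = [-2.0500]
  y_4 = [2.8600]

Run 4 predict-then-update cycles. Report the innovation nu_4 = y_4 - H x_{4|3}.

innov = [3.5120]

step 1: x^-=[0.8256]  P^-=[0.8313]  S=[1.0013]  K=[0.8302]  nu=[1.4444]  x^+=[2.0248]  P^+=[0.1411]
step 2: x^-=[1.7413]  P^-=[0.3144]  S=[0.4844]  K=[0.6490]  nu=[-0.0713]  x^+=[1.6950]  P^+=[0.1103]
step 3: x^-=[1.4577]  P^-=[0.2916]  S=[0.4616]  K=[0.6317]  nu=[-3.5077]  x^+=[-0.7582]  P^+=[0.1074]
step 4: x^-=[-0.6520]  P^-=[0.2894]  S=[0.4594]  K=[0.6300]  nu=[3.5120]  x^+=[1.5605]  P^+=[0.1071]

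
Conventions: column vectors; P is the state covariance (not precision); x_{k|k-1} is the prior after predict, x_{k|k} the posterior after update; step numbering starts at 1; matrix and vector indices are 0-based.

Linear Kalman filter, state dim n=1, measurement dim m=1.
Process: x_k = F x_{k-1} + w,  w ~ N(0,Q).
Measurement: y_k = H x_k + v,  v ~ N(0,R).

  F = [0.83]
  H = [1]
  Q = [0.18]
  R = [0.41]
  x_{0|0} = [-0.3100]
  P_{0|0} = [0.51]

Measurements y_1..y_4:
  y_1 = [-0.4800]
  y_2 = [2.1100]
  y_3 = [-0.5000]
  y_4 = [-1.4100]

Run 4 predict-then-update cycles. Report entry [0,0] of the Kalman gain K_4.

K[0,0] = 0.4235

step 1: x^-=[-0.2573]  P^-=[0.5313]  S=[0.9413]  K=[0.5645]  nu=[-0.2227]  x^+=[-0.3830]  P^+=[0.2314]
step 2: x^-=[-0.3179]  P^-=[0.3394]  S=[0.7494]  K=[0.4529]  nu=[2.4279]  x^+=[0.7817]  P^+=[0.1857]
step 3: x^-=[0.6488]  P^-=[0.3079]  S=[0.7179]  K=[0.4289]  nu=[-1.1488]  x^+=[0.1561]  P^+=[0.1759]
step 4: x^-=[0.1296]  P^-=[0.3011]  S=[0.7111]  K=[0.4235]  nu=[-1.5396]  x^+=[-0.5224]  P^+=[0.1736]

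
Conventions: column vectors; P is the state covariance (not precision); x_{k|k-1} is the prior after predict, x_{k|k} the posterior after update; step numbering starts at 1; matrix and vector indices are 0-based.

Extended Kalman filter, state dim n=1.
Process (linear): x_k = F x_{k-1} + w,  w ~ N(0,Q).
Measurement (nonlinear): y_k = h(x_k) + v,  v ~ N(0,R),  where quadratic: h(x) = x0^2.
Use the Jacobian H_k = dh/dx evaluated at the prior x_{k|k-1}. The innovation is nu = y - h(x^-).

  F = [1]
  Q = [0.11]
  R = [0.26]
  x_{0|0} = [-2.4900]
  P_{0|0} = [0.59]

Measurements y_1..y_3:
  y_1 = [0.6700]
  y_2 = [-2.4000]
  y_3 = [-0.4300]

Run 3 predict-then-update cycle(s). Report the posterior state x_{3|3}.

x_post = [-0.0964]

step 1: x^-=[-2.4900]  P^-=[0.7000]  H_jac=[-4.9800]  S=[17.6203]  K=[-0.1978]  nu=[-5.5301]  x^+=[-1.3959]  P^+=[0.0103]
step 2: x^-=[-1.3959]  P^-=[0.1203]  H_jac=[-2.7918]  S=[1.1979]  K=[-0.2804]  nu=[-4.3486]  x^+=[-0.1764]  P^+=[0.0261]
step 3: x^-=[-0.1764]  P^-=[0.1361]  H_jac=[-0.3528]  S=[0.2769]  K=[-0.1734]  nu=[-0.4611]  x^+=[-0.0964]  P^+=[0.1278]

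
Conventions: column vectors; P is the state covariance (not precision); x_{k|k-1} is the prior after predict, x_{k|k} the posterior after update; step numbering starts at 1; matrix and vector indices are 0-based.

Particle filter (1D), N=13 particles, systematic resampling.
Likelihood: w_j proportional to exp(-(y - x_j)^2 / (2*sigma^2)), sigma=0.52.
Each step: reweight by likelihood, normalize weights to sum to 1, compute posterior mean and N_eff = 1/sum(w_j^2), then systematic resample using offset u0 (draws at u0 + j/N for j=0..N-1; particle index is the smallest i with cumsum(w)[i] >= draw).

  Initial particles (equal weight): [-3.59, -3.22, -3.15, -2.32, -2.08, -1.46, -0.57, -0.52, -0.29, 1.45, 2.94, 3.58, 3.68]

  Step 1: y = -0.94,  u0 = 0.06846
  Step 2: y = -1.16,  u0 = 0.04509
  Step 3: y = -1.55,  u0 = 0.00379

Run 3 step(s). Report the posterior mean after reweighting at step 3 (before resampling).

step 1: w=[0.0000, 0.0000, 0.0000, 0.0110, 0.0337, 0.2261, 0.2894, 0.2690, 0.1707, 0.0000, 0.0000, 0.0000, 0.0000]  mean=-0.7803  Neff=4.2082  idx=[5, 5, 5, 6, 6, 6, 6, 7, 7, 7, 8, 8, 8]
step 2: w=[0.1247, 0.1247, 0.1247, 0.0774, 0.0774, 0.0774, 0.0774, 0.0691, 0.0691, 0.0691, 0.0363, 0.0363, 0.0363]  mean=-0.8621  Neff=11.2479  idx=[0, 0, 1, 2, 2, 3, 4, 5, 6, 7, 8, 10, 12]
step 3: w=[0.1645, 0.1645, 0.1645, 0.1645, 0.1645, 0.0283, 0.0283, 0.0283, 0.0283, 0.0235, 0.0235, 0.0089, 0.0089]  mean=-1.2945  Neff=7.1594  idx=[0, 0, 0, 1, 1, 2, 2, 3, 3, 4, 4, 5, 8]

post_mean = -1.2945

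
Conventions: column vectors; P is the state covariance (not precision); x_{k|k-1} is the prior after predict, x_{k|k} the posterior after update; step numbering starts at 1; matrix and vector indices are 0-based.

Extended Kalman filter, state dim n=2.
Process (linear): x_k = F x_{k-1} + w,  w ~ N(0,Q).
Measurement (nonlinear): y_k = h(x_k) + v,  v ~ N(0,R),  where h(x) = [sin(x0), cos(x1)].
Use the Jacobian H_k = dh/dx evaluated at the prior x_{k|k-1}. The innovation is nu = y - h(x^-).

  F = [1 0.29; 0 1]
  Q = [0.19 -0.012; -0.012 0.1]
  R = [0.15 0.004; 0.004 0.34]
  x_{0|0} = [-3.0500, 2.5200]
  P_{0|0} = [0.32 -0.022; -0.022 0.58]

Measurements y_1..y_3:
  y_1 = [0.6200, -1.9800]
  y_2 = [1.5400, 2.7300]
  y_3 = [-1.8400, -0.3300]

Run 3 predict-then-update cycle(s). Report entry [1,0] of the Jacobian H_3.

step 1: x^-=[-2.3192, 2.5200]  P^-=[0.5460 0.1342; 0.1342 0.6800]  H_jac=[-0.6805 0.0000; 0.0000 -0.5823]  S=[0.4028 0.0572; 0.0572 0.5706]  K=[-0.9159 -0.0452; -0.1300 -0.6810]  nu=[1.3528, -1.1670]  x^+=[-3.5055, 3.1388]  P^+=[0.2022 0.0327; 0.0327 0.3985]
step 2: x^-=[-2.5953, 3.1388]  P^-=[0.4446 0.1362; 0.1362 0.4985]  H_jac=[-0.8544 0.0000; 0.0000 -0.0028]  S=[0.4746 0.0043; 0.0043 0.3400]  K=[-0.8005 0.0091; -0.2452 -0.0010]  nu=[2.0595, 3.7300]  x^+=[-4.2102, 2.6301]  P^+=[0.1405 0.0431; 0.0431 0.4699]
step 3: x^-=[-3.4475, 2.6301]  P^-=[0.3950 0.1673; 0.1673 0.5699]  H_jac=[-0.9536 0.0000; 0.0000 -0.4895]  S=[0.5092 0.0821; 0.0821 0.4766]  K=[-0.7324 -0.0457; -0.2252 -0.5466]  nu=[-2.1412, 0.5420]  x^+=[-1.9041, 2.8161]  P^+=[0.1154 0.0377; 0.0377 0.3815]

H_jac[1,0] = 0.0000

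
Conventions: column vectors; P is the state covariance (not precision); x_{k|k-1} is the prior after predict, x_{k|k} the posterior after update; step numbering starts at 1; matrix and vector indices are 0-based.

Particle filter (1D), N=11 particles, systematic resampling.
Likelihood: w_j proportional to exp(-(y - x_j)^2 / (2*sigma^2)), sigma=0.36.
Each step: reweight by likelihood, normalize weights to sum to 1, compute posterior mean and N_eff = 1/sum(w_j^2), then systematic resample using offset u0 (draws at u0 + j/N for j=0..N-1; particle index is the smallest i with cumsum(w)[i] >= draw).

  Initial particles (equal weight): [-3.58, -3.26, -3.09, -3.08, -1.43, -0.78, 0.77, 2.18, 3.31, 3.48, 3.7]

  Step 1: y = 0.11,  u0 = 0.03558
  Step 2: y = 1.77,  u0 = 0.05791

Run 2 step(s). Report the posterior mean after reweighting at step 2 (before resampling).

step 1: w=[0.0000, 0.0000, 0.0000, 0.0000, 0.0005, 0.2017, 0.7979, 0.0000, 0.0000, 0.0000, 0.0000]  mean=0.4564  Neff=1.4765  idx=[5, 5, 6, 6, 6, 6, 6, 6, 6, 6, 6]
step 2: w=[0.0000, 0.0000, 0.1111, 0.1111, 0.1111, 0.1111, 0.1111, 0.1111, 0.1111, 0.1111, 0.1111]  mean=0.7700  Neff=9.0000  idx=[2, 3, 4, 4, 5, 6, 7, 8, 9, 9, 10]

post_mean = 0.7700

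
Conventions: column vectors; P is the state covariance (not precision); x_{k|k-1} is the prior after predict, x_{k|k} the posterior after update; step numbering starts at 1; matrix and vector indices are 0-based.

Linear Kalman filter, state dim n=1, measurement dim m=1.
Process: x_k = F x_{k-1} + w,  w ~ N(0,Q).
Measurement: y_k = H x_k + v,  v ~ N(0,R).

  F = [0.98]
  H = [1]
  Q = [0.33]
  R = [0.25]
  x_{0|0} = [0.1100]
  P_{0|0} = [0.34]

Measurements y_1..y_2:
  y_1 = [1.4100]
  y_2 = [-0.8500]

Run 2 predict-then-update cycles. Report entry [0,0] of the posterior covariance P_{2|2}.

step 1: x^-=[0.1078]  P^-=[0.6565]  S=[0.9065]  K=[0.7242]  nu=[1.3022]  x^+=[1.0509]  P^+=[0.1811]
step 2: x^-=[1.0299]  P^-=[0.5039]  S=[0.7539]  K=[0.6684]  nu=[-1.8799]  x^+=[-0.2266]  P^+=[0.1671]

P_post[0,0] = 0.1671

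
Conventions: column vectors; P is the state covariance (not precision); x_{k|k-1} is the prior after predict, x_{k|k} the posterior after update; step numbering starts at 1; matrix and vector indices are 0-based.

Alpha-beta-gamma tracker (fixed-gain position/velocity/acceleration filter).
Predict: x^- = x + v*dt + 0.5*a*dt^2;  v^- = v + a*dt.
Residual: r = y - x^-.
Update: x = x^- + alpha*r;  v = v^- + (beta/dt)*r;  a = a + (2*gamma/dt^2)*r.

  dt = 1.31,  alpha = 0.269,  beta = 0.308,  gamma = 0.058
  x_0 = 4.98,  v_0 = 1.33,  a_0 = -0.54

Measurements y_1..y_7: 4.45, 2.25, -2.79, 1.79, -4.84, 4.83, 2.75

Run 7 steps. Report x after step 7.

step 1: x_pred=6.2590  r=-1.8090  x^+=5.7723  v^+=0.1973  a^+=-0.6623
step 2: x_pred=5.4625  r=-3.2125  x^+=4.5984  v^+=-1.4256  a^+=-0.8794
step 3: x_pred=1.9762  r=-4.7662  x^+=0.6941  v^+=-3.6983  a^+=-1.2016
step 4: x_pred=-5.1816  r=6.9716  x^+=-3.3063  v^+=-3.6332  a^+=-0.7304
step 5: x_pred=-8.6925  r=3.8525  x^+=-7.6562  v^+=-3.6842  a^+=-0.4699
step 6: x_pred=-12.8857  r=17.7157  x^+=-8.1202  v^+=-0.1346  a^+=0.7276
step 7: x_pred=-7.6723  r=10.4223  x^+=-4.8687  v^+=3.2689  a^+=1.4320

x_post = -4.8687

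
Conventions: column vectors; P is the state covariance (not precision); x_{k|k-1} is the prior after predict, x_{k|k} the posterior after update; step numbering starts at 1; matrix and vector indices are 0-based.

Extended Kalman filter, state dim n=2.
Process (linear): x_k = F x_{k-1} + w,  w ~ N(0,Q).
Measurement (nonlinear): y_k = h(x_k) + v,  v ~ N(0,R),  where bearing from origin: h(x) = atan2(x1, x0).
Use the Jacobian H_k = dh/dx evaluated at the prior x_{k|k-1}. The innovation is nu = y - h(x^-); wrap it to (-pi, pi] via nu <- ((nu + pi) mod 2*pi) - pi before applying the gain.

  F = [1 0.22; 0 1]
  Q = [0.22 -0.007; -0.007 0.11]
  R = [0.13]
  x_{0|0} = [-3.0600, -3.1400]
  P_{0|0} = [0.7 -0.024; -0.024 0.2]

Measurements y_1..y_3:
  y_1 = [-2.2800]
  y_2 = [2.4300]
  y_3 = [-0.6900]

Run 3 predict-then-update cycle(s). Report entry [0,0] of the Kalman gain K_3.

K[0,0] = 0.3900

step 1: x^-=[-3.7508, -3.1400]  P^-=[0.9191 0.0130; 0.0130 0.3100]  H_jac=[0.1312 -0.1568]  S=[0.1529]  K=[0.7755; -0.3066]  nu=[0.1646]  x^+=[-3.6232, -3.1905]  P^+=[0.8272 0.0494; 0.0494 0.2956]
step 2: x^-=[-4.3251, -3.1905]  P^-=[1.0832 0.1074; 0.1074 0.4056]  H_jac=[0.1105 -0.1497]  S=[0.1488]  K=[0.6962; -0.3285]  nu=[-1.3472]  x^+=[-5.2629, -2.7479]  P^+=[1.0111 0.1414; 0.1414 0.3896]
step 3: x^-=[-5.8675, -2.7479]  P^-=[1.3122 0.2201; 0.2201 0.4996]  H_jac=[0.0655 -0.1398]  S=[0.1414]  K=[0.3900; -0.3920]  nu=[2.0136]  x^+=[-5.0822, -3.5373]  P^+=[1.2907 0.2417; 0.2417 0.4778]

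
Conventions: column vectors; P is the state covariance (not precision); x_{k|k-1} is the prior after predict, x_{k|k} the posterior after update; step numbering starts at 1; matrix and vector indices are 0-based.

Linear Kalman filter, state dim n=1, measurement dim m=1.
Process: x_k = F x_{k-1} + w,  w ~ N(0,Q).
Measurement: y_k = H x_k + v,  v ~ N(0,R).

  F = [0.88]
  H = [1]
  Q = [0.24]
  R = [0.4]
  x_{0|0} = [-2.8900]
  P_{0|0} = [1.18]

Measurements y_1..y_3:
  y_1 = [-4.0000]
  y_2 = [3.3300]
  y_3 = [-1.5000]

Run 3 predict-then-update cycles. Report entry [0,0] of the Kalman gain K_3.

step 1: x^-=[-2.5432]  P^-=[1.1538]  S=[1.5538]  K=[0.7426]  nu=[-1.4568]  x^+=[-3.6250]  P^+=[0.2970]
step 2: x^-=[-3.1900]  P^-=[0.4700]  S=[0.8700]  K=[0.5402]  nu=[6.5200]  x^+=[0.3324]  P^+=[0.2161]
step 3: x^-=[0.2925]  P^-=[0.4073]  S=[0.8073]  K=[0.5045]  nu=[-1.7925]  x^+=[-0.6119]  P^+=[0.2018]

K[0,0] = 0.5045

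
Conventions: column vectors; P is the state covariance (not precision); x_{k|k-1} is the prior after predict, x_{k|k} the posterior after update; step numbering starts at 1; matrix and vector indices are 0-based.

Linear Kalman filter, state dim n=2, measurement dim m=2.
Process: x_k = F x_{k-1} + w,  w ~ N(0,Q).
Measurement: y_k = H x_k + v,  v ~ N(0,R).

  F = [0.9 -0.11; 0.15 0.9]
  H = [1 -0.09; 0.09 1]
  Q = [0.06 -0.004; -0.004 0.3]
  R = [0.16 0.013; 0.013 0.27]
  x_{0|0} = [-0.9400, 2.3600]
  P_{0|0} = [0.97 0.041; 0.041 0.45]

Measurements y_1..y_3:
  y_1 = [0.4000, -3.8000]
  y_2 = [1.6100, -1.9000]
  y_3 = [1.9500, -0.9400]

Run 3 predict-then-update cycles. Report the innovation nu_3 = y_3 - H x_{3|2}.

step 1: x^-=[-1.1056, 1.9830]  P^-=[0.8430 0.1149; 0.1149 0.6974]  S=[0.9880 0.1401; 0.1401 0.9949]  K=[0.8322 0.0746; -0.0491 0.7183]  nu=[1.6841, -5.6835]  x^+=[-0.1280, -2.1819]  P^+=[0.1358 0.0187; 0.0187 0.1916]
step 2: x^-=[0.1248, -1.9829]  P^-=[0.1686 0.0102; 0.0102 0.4633]  S=[0.3305 -0.0034; -0.0034 0.7365]  K=[0.5077 0.0368; -0.0888 0.6299]  nu=[1.3067, 0.0717]  x^+=[0.7909, -2.0538]  P^+=[0.0825 0.0091; 0.0091 0.1681]
step 3: x^-=[0.9378, -1.7297]  P^-=[0.1271 -0.0023; -0.0023 0.4405]  S=[0.2911 -0.0175; -0.0175 0.7111]  K=[0.4387 0.0237; -0.1070 0.6165]  nu=[0.8566, 0.7053]  x^+=[1.3303, -1.3866]  P^+=[0.0710 0.0057; 0.0057 0.1646]

innov = [0.8566, 0.7053]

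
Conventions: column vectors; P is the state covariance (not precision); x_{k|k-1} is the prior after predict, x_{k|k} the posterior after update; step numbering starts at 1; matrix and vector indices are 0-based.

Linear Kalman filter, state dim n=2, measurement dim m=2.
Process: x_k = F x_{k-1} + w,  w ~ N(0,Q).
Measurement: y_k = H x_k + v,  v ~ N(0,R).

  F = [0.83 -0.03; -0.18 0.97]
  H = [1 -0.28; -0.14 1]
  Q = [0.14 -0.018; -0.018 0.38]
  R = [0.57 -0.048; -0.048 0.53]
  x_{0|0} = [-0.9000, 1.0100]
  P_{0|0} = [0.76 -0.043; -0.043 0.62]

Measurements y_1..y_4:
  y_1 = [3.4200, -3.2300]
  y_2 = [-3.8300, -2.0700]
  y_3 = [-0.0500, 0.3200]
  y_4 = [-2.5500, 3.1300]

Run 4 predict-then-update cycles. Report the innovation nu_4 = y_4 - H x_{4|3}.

innov = [-2.2392, 3.5257]

step 1: x^-=[-0.7773, 1.1417]  P^-=[0.6663 -0.1844; -0.1844 1.0030]  S=[1.4182 -0.6138; -0.6138 1.5977]  K=[0.5169 0.0248; -0.0592 0.6212]  nu=[4.5170, -4.4805]  x^+=[1.4467, -1.9091]  P^+=[0.3020 0.0306; 0.0306 0.3364]
step 2: x^-=[1.2580, -2.1122]  P^-=[0.3468 -0.0481; -0.0481 0.6956]  S=[0.9983 -0.3413; -0.3413 1.2458]  K=[0.3690 0.0235; -0.0558 0.5484]  nu=[-5.6795, 0.2183]  x^+=[-0.8323, -1.6757]  P^+=[0.2162 0.0250; 0.0250 0.2969]
step 3: x^-=[-0.6405, -1.4756]  P^-=[0.2879 -0.0387; -0.0387 0.6576]  S=[0.9312 -0.3126; -0.3126 1.2041]  K=[0.3274 0.0194; -0.0596 0.5352]  nu=[0.1774, 1.7059]  x^+=[-0.5494, -0.5732]  P^+=[0.1917 0.0214; 0.0214 0.2895]
step 4: x^-=[-0.4388, -0.4571]  P^-=[0.2712 -0.0377; -0.0377 0.6511]  S=[0.9134 -0.3075; -0.3075 1.1970]  K=[0.3144 0.0175; -0.0616 0.5325]  nu=[-2.2392, 3.5257]  x^+=[-1.0810, 1.5584]  P^+=[0.1840 0.0200; 0.0200 0.2880]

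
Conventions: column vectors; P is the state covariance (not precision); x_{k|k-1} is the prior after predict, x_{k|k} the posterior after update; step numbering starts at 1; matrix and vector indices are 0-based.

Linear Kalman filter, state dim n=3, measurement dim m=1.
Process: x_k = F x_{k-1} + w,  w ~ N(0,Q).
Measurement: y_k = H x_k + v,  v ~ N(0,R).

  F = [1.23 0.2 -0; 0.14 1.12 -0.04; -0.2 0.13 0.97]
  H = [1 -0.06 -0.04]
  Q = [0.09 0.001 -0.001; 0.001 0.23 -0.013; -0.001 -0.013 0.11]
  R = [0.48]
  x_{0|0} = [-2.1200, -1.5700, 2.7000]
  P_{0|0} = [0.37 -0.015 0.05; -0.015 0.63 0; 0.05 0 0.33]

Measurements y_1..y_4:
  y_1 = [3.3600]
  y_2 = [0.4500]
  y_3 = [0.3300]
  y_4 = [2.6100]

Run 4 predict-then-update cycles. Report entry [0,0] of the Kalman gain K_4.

step 1: x^-=[-2.9216, -2.1632, 2.8389]  P^-=[0.6676 0.1823 -0.0178; 0.1823 1.0228 0.0658; -0.0178 0.0658 0.4273]  S=[1.1318]  K=[0.5808; 0.1045; -0.0343]  nu=[6.2654]  x^+=[0.7173, -1.5084, 2.6240]  P^+=[0.2858 0.1136 0.0048; 0.1136 1.0104 0.0699; 0.0048 0.0699 0.4260]
step 2: x^-=[0.5807, -1.6939, 2.2057]  P^-=[0.6187 0.4354 -0.0122; 0.4354 1.5331 0.1625; -0.0122 0.1625 0.5492]  S=[1.0546]  K=[0.5623; 0.3195; -0.0416]  nu=[-0.1441]  x^+=[0.4996, -1.7400, 2.2117]  P^+=[0.2852 0.2459 0.0125; 0.2459 1.4254 0.1765; 0.0125 0.1765 0.5474]
step 3: x^-=[0.2666, -1.9673, 1.8192]  P^-=[0.6995 0.7131 0.0446; 0.7131 2.0857 0.3073; 0.0446 0.3073 0.6874]  S=[1.1004]  K=[0.5951; 0.5231; -0.0012]  nu=[0.0182]  x^+=[0.2774, -1.9578, 1.8192]  P^+=[0.3097 0.3705 0.0454; 0.3705 1.7846 0.3080; 0.0454 0.3080 0.6874]
step 4: x^-=[-0.0504, -2.2266, 1.4546]  P^-=[0.8122 0.9701 0.1275; 0.9701 2.5638 0.4748; 0.1275 0.4748 0.8401]  S=[1.1785]  K=[0.6355; 0.6766; 0.0555]  nu=[2.5850]  x^+=[1.5924, -0.4777, 1.5982]  P^+=[0.3363 0.4634 0.0859; 0.4634 2.0244 0.4306; 0.0859 0.4306 0.8365]

K[0,0] = 0.6355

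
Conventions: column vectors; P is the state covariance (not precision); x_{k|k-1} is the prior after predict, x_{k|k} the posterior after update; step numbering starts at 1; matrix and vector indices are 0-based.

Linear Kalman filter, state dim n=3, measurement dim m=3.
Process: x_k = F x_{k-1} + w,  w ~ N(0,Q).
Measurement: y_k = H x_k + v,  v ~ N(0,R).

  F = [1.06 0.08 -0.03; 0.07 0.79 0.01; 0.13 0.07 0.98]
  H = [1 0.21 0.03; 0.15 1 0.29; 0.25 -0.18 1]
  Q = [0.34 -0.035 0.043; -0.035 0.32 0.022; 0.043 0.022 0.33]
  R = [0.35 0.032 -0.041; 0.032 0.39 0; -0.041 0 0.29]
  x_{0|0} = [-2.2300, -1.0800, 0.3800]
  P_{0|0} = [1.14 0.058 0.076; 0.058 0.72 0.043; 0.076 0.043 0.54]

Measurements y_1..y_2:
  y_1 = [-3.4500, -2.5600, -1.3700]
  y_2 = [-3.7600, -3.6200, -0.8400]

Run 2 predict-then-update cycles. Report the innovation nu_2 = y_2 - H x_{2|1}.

innov = [-0.0263, -1.2602, 0.9821]

step 1: x^-=[-2.4616, -1.0055, 0.0069]  P^-=[1.6308 0.1435 0.2751; 0.1435 0.7822 0.1224; 0.2751 0.1224 0.8977]  S=[2.0944 0.6888 0.6480; 0.6888 1.4223 0.3899; 0.6480 0.3899 1.3956]  K=[0.7852 -0.0871 0.1305; -0.0121 0.6399 -0.1607; -0.1081 0.1637 0.6812]  nu=[-0.7775, -1.1873, -0.9425]  x^+=[-3.0917, -1.6044, -0.7455]  P^+=[0.2751 -0.0302 -0.0686; -0.0302 0.2517 0.0068; -0.0686 0.0068 0.2204]
step 2: x^-=[-3.3831, -1.4914, -1.2448]  P^-=[0.6501 -0.0250 0.0028; -0.0250 0.4752 0.0378; 0.0028 0.0378 0.5304]  S=[1.0117 0.2124 0.1333; 0.2124 0.9391 0.1236; 0.1333 0.1236 0.8665]  K=[0.6401 -0.0810 0.1091; -0.0196 0.5360 -0.1357; -0.0826 0.1446 0.5972]  nu=[-0.0263, -1.2602, 0.9821]  x^+=[-3.1907, -2.2995, -0.8383]  P^+=[0.2247 -0.0286 -0.0559; -0.0286 0.2108 0.0065; -0.0559 0.0065 0.1917]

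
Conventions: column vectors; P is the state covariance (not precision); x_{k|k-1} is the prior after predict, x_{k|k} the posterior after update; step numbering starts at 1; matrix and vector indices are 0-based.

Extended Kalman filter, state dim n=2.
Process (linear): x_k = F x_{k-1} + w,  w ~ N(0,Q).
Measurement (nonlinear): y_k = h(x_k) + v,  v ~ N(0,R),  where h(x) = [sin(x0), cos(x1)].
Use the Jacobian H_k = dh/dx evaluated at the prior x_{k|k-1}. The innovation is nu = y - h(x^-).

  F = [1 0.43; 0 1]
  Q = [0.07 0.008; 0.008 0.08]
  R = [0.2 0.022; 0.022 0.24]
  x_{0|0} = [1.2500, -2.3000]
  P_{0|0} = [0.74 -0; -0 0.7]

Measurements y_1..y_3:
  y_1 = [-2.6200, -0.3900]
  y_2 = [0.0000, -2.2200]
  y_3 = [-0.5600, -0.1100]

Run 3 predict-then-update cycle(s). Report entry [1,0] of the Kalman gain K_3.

K[1,0] = 0.0091

step 1: x^-=[0.2610, -2.3000]  P^-=[0.9394 0.3090; 0.3090 0.7800]  H_jac=[0.9661 0.0000; 0.0000 0.7457]  S=[1.0769 0.2446; 0.2446 0.6737]  K=[0.8339 0.0392; 0.0884 0.8312]  nu=[-2.8780, 0.2763]  x^+=[-2.1282, -2.3248]  P^+=[0.1735 0.0372; 0.0372 0.2701]
step 2: x^-=[-3.1279, -2.3248]  P^-=[0.3255 0.1614; 0.1614 0.3501]  H_jac=[-0.9999 0.0000; 0.0000 0.7290]  S=[0.5254 -0.0956; -0.0956 0.4261]  K=[-0.5934 0.1429; -0.2065 0.5527]  nu=[0.0137, -1.5354]  x^+=[-3.3555, -3.1763]  P^+=[0.1155 0.0291; 0.0291 0.1757]
step 3: x^-=[-4.7213, -3.1763]  P^-=[0.2431 0.1127; 0.1127 0.2557]  H_jac=[0.0089 0.0000; 0.0000 -0.0347]  S=[0.2000 0.0220; 0.0220 0.2403]  K=[0.0127 -0.0174; 0.0091 -0.0377]  nu=[-1.5600, 0.8894]  x^+=[-4.7566, -3.2241]  P^+=[0.2430 0.1125; 0.1125 0.2554]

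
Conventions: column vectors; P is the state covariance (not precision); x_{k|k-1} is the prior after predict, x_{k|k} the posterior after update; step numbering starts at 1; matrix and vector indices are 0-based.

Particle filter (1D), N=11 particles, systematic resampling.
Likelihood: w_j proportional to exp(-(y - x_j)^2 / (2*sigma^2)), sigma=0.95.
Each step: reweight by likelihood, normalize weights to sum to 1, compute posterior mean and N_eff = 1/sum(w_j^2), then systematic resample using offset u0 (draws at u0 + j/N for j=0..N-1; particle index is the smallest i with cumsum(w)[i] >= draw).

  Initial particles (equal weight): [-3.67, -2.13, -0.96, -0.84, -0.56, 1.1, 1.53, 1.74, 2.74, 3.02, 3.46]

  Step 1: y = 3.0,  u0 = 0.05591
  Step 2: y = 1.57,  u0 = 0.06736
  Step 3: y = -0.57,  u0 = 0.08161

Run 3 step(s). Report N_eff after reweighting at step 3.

step 1: w=[0.0000, 0.0000, 0.0000, 0.0001, 0.0002, 0.0365, 0.0815, 0.1120, 0.2599, 0.2698, 0.2400]  mean=2.7166  Neff=4.5782  idx=[6, 7, 8, 8, 8, 9, 9, 9, 10, 10, 10]
step 2: w=[0.2108, 0.2077, 0.0988, 0.0988, 0.0988, 0.0658, 0.0658, 0.0658, 0.0292, 0.0292, 0.0292]  mean=2.3955  Neff=7.5510  idx=[0, 0, 1, 1, 2, 3, 3, 4, 6, 7, 10]
step 3: w=[0.3009, 0.3009, 0.1801, 0.1801, 0.0080, 0.0080, 0.0080, 0.0080, 0.0027, 0.0027, 0.0004]  mean=1.6534  Neff=4.0610  idx=[0, 0, 0, 1, 1, 1, 2, 2, 3, 3, 7]

N_eff = 4.0610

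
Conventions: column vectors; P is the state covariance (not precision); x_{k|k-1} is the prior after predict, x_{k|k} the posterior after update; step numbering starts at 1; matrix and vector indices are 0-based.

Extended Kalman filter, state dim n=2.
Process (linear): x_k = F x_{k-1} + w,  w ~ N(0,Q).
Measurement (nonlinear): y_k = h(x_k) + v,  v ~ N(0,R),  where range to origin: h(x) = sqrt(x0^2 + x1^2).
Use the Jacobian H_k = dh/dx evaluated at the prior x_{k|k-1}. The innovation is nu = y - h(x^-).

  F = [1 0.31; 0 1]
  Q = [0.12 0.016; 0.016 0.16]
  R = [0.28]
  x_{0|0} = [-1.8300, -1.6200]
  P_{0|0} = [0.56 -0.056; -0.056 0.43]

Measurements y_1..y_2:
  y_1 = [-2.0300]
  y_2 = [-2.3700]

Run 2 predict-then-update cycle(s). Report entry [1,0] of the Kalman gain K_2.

step 1: x^-=[-2.3322, -1.6200]  P^-=[0.6866 0.0933; 0.0933 0.5900]  H_jac=[-0.8213 -0.5705]  S=[1.0226]  K=[-0.6035; -0.4041]  nu=[-4.8696]  x^+=[0.6066, 0.3478]  P^+=[0.3142 -0.1561; -0.1561 0.4230]
step 2: x^-=[0.7144, 0.3478]  P^-=[0.3780 -0.0089; -0.0089 0.5830]  H_jac=[0.8991 0.4377]  S=[0.6903]  K=[0.4868; 0.3580]  nu=[-3.1646]  x^+=[-0.8260, -0.7852]  P^+=[0.2145 -0.1292; -0.1292 0.4945]

K[1,0] = 0.3580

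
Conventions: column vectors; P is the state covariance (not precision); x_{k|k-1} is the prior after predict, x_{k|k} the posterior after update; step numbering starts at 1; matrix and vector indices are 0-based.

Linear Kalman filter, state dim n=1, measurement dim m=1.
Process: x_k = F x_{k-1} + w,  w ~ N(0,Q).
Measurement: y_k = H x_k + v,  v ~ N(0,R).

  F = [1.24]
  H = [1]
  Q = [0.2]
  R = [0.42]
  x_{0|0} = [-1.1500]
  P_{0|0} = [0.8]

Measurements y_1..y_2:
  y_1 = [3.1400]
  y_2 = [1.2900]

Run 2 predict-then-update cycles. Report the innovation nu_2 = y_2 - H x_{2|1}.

step 1: x^-=[-1.4260]  P^-=[1.4301]  S=[1.8501]  K=[0.7730]  nu=[4.5660]  x^+=[2.1034]  P^+=[0.3247]
step 2: x^-=[2.6083]  P^-=[0.6992]  S=[1.1192]  K=[0.6247]  nu=[-1.3183]  x^+=[1.7847]  P^+=[0.2624]

innov = [-1.3183]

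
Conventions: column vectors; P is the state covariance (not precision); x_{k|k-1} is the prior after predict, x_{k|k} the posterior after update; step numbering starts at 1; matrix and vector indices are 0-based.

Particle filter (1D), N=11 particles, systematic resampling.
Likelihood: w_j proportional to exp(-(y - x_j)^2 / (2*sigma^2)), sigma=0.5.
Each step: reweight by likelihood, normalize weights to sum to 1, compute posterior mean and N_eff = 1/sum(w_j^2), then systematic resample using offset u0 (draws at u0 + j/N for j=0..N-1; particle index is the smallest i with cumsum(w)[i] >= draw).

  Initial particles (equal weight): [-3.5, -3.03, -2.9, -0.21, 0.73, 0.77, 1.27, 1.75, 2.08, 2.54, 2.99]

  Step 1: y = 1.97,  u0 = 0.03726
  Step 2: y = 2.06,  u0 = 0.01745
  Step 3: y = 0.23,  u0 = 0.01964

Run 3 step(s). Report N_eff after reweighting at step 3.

N_eff = 1.6852

step 1: w=[0.0000, 0.0000, 0.0000, 0.0000, 0.0153, 0.0187, 0.1247, 0.3017, 0.3244, 0.1736, 0.0415]  mean=1.9518  Neff=4.0935  idx=[6, 6, 7, 7, 7, 8, 8, 8, 8, 9, 9]
step 2: w=[0.0345, 0.0345, 0.0993, 0.0993, 0.0993, 0.1203, 0.1203, 0.1203, 0.1203, 0.0759, 0.0759]  mean=1.9956  Neff=9.8646  idx=[0, 2, 3, 4, 5, 5, 6, 7, 8, 8, 10]
step 3: w=[0.7618, 0.0652, 0.0652, 0.0652, 0.0071, 0.0071, 0.0071, 0.0071, 0.0071, 0.0071, 0.0002]  mean=1.3984  Neff=1.6852  idx=[0, 0, 0, 0, 0, 0, 0, 0, 0, 2, 3]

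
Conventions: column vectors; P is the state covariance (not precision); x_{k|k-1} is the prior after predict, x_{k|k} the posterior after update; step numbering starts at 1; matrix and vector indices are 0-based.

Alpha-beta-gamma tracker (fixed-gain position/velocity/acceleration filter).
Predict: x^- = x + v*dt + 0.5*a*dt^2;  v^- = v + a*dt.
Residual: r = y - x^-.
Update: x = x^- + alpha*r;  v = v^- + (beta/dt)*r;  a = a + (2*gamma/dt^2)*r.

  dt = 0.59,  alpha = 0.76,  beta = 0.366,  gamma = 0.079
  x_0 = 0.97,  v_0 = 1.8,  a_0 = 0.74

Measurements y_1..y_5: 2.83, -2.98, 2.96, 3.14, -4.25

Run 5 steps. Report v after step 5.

v_post = -3.2717

step 1: x_pred=2.1608  r=0.6692  x^+=2.6694  v^+=2.6517  a^+=1.0437
step 2: x_pred=4.4156  r=-7.3956  x^+=-1.2051  v^+=-1.3202  a^+=-2.3131
step 3: x_pred=-2.3866  r=5.3466  x^+=1.6768  v^+=0.6318  a^+=0.1137
step 4: x_pred=2.0694  r=1.0706  x^+=2.8830  v^+=1.3630  a^+=0.5997
step 5: x_pred=3.7916  r=-8.0416  x^+=-2.3200  v^+=-3.2717  a^+=-3.0503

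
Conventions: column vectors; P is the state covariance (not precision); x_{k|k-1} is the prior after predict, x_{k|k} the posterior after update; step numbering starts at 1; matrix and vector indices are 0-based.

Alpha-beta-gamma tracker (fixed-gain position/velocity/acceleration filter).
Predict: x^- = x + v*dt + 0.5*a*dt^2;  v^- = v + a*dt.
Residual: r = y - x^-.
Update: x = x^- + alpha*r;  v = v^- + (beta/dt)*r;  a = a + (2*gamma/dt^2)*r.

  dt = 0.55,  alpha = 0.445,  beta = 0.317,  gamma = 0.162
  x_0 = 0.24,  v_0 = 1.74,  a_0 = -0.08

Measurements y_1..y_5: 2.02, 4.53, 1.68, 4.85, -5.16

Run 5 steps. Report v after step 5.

step 1: x_pred=1.1849  r=0.8351  x^+=1.5565  v^+=2.1773  a^+=0.8145
step 2: x_pred=2.8772  r=1.6528  x^+=3.6127  v^+=3.5779  a^+=2.5847
step 3: x_pred=5.9715  r=-4.2915  x^+=4.0618  v^+=2.5260  a^+=-2.0118
step 4: x_pred=5.1468  r=-0.2968  x^+=5.0147  v^+=1.2485  a^+=-2.3297
step 5: x_pred=5.3490  r=-10.5090  x^+=0.6725  v^+=-6.0899  a^+=-13.5856

v_post = -6.0899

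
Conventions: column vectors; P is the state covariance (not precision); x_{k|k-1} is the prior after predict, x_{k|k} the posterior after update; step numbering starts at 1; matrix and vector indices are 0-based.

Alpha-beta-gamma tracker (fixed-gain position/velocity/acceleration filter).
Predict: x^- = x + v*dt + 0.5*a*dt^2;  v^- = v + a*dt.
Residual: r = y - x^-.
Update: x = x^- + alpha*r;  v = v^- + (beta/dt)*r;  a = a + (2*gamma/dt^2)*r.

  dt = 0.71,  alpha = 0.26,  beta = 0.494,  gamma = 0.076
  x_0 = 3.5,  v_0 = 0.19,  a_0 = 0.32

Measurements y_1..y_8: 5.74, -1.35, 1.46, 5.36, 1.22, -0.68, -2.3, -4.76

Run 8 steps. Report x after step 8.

step 1: x_pred=3.7156  r=2.0244  x^+=4.2419  v^+=1.8258  a^+=0.9304
step 2: x_pred=5.7727  r=-7.1227  x^+=3.9208  v^+=-2.4694  a^+=-1.2173
step 3: x_pred=1.8607  r=-0.4007  x^+=1.7565  v^+=-3.6125  a^+=-1.3381
step 4: x_pred=-1.1456  r=6.5056  x^+=0.5458  v^+=-0.0361  a^+=0.6235
step 5: x_pred=0.6774  r=0.5426  x^+=0.8185  v^+=0.7842  a^+=0.7872
step 6: x_pred=1.5736  r=-2.2536  x^+=0.9877  v^+=-0.2250  a^+=0.1076
step 7: x_pred=0.8551  r=-3.1551  x^+=0.0348  v^+=-2.3438  a^+=-0.8437
step 8: x_pred=-1.8420  r=-2.9180  x^+=-2.6007  v^+=-4.9731  a^+=-1.7236

x_post = -2.6007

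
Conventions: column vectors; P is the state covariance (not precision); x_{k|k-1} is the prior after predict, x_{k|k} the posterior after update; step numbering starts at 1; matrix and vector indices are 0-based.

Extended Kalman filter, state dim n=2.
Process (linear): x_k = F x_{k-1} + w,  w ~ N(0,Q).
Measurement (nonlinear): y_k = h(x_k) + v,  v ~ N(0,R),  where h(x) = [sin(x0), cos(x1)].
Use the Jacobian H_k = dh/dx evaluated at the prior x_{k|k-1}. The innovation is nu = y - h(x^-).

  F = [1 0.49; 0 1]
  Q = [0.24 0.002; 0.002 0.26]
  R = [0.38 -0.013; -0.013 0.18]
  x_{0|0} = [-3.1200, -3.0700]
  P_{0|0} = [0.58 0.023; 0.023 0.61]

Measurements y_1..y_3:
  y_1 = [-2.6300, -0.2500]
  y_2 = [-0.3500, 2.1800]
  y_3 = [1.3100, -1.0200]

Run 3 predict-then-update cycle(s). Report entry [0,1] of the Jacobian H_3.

step 1: x^-=[-4.6243, -3.0700]  P^-=[0.9890 0.3239; 0.3239 0.8700]  H_jac=[-0.0880 0.0000; 0.0000 0.0715]  S=[0.3877 -0.0150; -0.0150 0.1845]  K=[-0.2203 0.1077; -0.0606 0.3325]  nu=[-3.6261, 0.7474]  x^+=[-3.7451, -2.6017]  P^+=[0.9673 0.3109; 0.3109 0.8476]
step 2: x^-=[-5.0200, -2.6017]  P^-=[1.7156 0.7282; 0.7282 1.1076]  H_jac=[0.3027 0.0000; 0.0000 0.5140]  S=[0.5372 0.1003; 0.1003 0.4726]  K=[0.8527 0.6110; 0.1931 1.1636]  nu=[-1.3031, 3.0378]  x^+=[-4.2749, 0.6813]  P^+=[1.0440 0.1924; 0.1924 0.4026]
step 3: x^-=[-3.9411, 0.6813]  P^-=[1.5692 0.3917; 0.3917 0.6626]  H_jac=[-0.6971 0.0000; 0.0000 -0.6298]  S=[1.1425 0.1589; 0.1589 0.4428]  K=[-0.9262 -0.2246; -0.1135 -0.9016]  nu=[0.5930, -1.7967]  x^+=[-4.0867, 2.2340]  P^+=[0.5007 0.0451; 0.0451 0.2553]

H_jac[0,1] = 0.0000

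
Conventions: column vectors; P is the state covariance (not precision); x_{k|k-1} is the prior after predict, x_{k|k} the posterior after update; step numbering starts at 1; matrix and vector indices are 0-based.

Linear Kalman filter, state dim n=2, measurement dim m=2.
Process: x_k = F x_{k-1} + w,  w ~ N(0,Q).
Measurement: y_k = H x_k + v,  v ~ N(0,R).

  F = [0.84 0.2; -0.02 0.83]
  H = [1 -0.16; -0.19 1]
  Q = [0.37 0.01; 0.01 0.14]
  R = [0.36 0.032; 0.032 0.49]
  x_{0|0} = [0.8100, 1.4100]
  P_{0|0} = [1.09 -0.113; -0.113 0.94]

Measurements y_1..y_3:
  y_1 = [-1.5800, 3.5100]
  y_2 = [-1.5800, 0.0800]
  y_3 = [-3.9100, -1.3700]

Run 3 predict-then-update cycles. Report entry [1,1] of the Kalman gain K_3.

K[1,1] = 0.3550

step 1: x^-=[0.9624, 1.1541]  P^-=[1.1387 0.0694; 0.0694 0.7918]  S=[1.4968 -0.2395; -0.2395 1.2965]  K=[0.7576 0.0266; 0.0596 0.6115]  nu=[-2.3577, 2.5388]  x^+=[-0.7563, 2.5661]  P^+=[0.2883 0.0921; 0.0921 0.3190]
step 2: x^-=[-0.1221, 2.1450]  P^-=[0.6171 0.1219; 0.1219 0.3569]  S=[0.9473 -0.0167; -0.0167 0.8228]  K=[0.6312 0.0185; 0.0756 0.4071]  nu=[-1.1147, -2.0882]  x^+=[-0.8644, 1.2106]  P^+=[0.2398 0.0748; 0.0748 0.2161]
step 3: x^-=[-0.4840, 1.0221]  P^-=[0.5730 0.0937; 0.0937 0.2865]  S=[0.9103 -0.0261; -0.0261 0.7616]  K=[0.6130 0.0011; 0.0628 0.3550]  nu=[-3.2625, -2.4841]  x^+=[-2.4867, -0.0645]  P^+=[0.2310 0.0641; 0.0641 0.1881]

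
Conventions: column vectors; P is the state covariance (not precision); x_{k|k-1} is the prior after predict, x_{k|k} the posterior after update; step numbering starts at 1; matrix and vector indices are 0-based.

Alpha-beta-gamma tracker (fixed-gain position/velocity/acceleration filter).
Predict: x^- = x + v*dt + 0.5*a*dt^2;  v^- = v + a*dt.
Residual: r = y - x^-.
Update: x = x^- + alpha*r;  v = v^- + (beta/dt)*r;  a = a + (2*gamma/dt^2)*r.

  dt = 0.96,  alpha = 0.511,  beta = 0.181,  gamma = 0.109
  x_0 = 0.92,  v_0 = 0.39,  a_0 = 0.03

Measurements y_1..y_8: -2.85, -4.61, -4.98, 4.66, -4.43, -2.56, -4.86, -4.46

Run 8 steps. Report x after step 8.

step 1: x_pred=1.3082  r=-4.1582  x^+=-0.8166  v^+=-0.3652  a^+=-0.9536
step 2: x_pred=-1.6066  r=-3.0034  x^+=-3.1414  v^+=-1.8469  a^+=-1.6640
step 3: x_pred=-5.6812  r=0.7012  x^+=-5.3229  v^+=-3.3122  a^+=-1.4982
step 4: x_pred=-9.1929  r=13.8529  x^+=-2.1141  v^+=-2.1386  a^+=1.7787
step 5: x_pred=-3.3475  r=-1.0825  x^+=-3.9007  v^+=-0.6352  a^+=1.5226
step 6: x_pred=-3.8088  r=1.2488  x^+=-3.1707  v^+=1.0620  a^+=1.8180
step 7: x_pred=-1.3134  r=-3.5466  x^+=-3.1257  v^+=2.1386  a^+=0.9791
step 8: x_pred=-0.6215  r=-3.8385  x^+=-2.5830  v^+=2.3548  a^+=0.0711

x_post = -2.5830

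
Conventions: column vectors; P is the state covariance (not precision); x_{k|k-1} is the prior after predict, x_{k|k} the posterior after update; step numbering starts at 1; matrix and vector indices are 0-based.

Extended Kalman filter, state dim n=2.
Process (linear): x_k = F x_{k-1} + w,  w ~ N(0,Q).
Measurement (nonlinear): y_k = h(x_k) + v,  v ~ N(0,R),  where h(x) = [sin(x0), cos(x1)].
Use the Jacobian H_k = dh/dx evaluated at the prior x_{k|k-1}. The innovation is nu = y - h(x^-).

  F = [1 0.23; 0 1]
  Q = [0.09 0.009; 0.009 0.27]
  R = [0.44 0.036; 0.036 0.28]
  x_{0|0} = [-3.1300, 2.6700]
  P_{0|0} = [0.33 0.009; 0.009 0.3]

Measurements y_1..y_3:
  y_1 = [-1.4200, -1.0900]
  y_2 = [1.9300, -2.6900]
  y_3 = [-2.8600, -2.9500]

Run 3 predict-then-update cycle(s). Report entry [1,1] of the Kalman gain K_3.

step 1: x^-=[-2.5159, 2.6700]  P^-=[0.4400 0.0870; 0.0870 0.5700]  H_jac=[-0.8106 0.0000; 0.0000 -0.4543]  S=[0.7291 0.0680; 0.0680 0.3976]  K=[-0.4877 -0.0160; -0.0365 -0.6450]  nu=[-0.8343, -0.1992]  x^+=[-2.1058, 2.8289]  P^+=[0.2654 0.0485; 0.0485 0.4004]
step 2: x^-=[-1.4552, 2.8289]  P^-=[0.3989 0.1496; 0.1496 0.6704]  H_jac=[0.1154 0.0000; 0.0000 -0.3076]  S=[0.4453 0.0307; 0.0307 0.3434]  K=[0.1133 -0.1441; 0.0806 -0.6077]  nu=[2.9233, -1.7385]  x^+=[-0.8735, 4.1210]  P^+=[0.3871 0.1179; 0.1179 0.5437]
step 3: x^-=[0.0743, 4.1210]  P^-=[0.5601 0.2520; 0.2520 0.8137]  H_jac=[0.9972 0.0000; 0.0000 0.8302]  S=[0.9970 0.2446; 0.2446 0.8408]  K=[0.5376 0.0924; 0.0591 0.7862]  nu=[-2.9343, -2.3925]  x^+=[-1.7241, 2.0665]  P^+=[0.2405 0.0545; 0.0545 0.2677]

K[1,1] = 0.7862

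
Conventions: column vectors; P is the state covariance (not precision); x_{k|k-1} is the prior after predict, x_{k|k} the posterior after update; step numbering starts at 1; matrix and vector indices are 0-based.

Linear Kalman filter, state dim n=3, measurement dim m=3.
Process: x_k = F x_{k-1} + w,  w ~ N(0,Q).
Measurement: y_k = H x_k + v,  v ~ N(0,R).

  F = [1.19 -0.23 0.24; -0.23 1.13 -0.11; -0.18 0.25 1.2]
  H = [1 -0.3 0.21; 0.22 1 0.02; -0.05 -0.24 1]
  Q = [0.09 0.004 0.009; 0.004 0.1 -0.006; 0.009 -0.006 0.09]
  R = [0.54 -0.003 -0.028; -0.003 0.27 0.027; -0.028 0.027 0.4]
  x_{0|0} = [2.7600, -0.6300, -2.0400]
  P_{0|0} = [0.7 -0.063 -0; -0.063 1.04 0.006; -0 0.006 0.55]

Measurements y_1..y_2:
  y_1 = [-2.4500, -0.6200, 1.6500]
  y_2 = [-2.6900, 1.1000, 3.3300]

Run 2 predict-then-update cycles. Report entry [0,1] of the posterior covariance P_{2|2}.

P_post[0,1] = -0.0566

step 1: x^-=[2.9397, -1.1223, -3.1023]  P^-=[1.2018 -0.5587 -0.0650; -0.5587 1.5029 0.2686; -0.0650 0.2686 0.9789]  S=[2.1943 -0.6567 0.1930; -0.6567 1.5958 -0.0168; 0.1930 -0.0168 1.3327]  K=[0.6498 0.0812 -0.0863; -0.1982 0.7865 -0.0095; 0.0233 0.1884 0.6876]  nu=[-5.0749, -0.0824, 4.6299]  x^+=[-0.7640, -0.2255, -0.0522]  P^+=[0.3457 -0.0575 -0.0470; -0.0575 0.2238 0.0738; -0.0470 0.0738 0.2949]
step 2: x^-=[-0.8698, -0.0733, 0.0186]  P^-=[0.6048 -0.2062 -0.0935; -0.2062 0.4168 0.1577; -0.0935 0.1577 0.6096]  S=[1.2738 -0.1591 -0.0016; -0.1591 0.6311 0.0902; -0.0016 0.0902 0.9638]  K=[0.5105 0.0209 -0.0782; -0.1655 0.5492 0.0189; 0.0101 0.1558 0.5835]  nu=[-1.8461, 1.3643, 3.2503]  x^+=[-2.0377, 1.0428, 2.1090]  P^+=[0.2703 -0.0566 -0.0451; -0.0566 0.1605 0.0627; -0.0451 0.0627 0.2501]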